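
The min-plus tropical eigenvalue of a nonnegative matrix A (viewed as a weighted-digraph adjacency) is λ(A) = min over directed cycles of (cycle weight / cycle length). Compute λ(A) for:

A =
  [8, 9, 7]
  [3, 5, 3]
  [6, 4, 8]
λ(A) = 7/2

Enumerate directed cycles and compute their means (weight / length). Sample:
  cycle 0 → 0: weight = 8, length = 1, mean = 8/1 ≈ 8.000
  cycle 1 → 1: weight = 5, length = 1, mean = 5/1 ≈ 5.000
  cycle 2 → 2: weight = 8, length = 1, mean = 8/1 ≈ 8.000
  cycle 0 → 1 → 0: weight = 12, length = 2, mean = 12/2 ≈ 6.000
  cycle 0 → 2 → 0: weight = 13, length = 2, mean = 13/2 ≈ 6.500
  cycle 1 → 0 → 1: weight = 12, length = 2, mean = 12/2 ≈ 6.000
Minimum mean = 3.500, attained e.g. along the cycle 1 → 2 → 1 with weight 7 and length 2. So λ(A) = 7/2 = 7/2.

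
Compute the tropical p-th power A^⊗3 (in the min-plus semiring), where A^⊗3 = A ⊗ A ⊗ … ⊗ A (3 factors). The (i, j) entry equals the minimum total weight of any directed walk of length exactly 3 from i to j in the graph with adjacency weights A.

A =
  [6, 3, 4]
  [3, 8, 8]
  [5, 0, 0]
A^⊗3 =
  [7, 4, 4]
  [9, 7, 7]
  [3, 0, 0]

Each entry (A^⊗3)_ij equals the minimum over all length-3 walks i = v_0 → v_1 → … → v_3 = j of Σ_t A[v_t][v_{t+1}]. For example, for (i, j) = (0, 2) we minimise over 9 possible intermediate vertex sequences; the minimum is 4, attained along the walk 0 → 2 → 2 → 2.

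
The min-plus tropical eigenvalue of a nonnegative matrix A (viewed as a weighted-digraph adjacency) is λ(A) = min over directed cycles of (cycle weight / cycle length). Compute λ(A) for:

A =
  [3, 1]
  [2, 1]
λ(A) = 1

Enumerate directed cycles and compute their means (weight / length). Sample:
  cycle 0 → 0: weight = 3, length = 1, mean = 3/1 ≈ 3.000
  cycle 1 → 1: weight = 1, length = 1, mean = 1/1 ≈ 1.000
  cycle 0 → 1 → 0: weight = 3, length = 2, mean = 3/2 ≈ 1.500
  cycle 1 → 0 → 1: weight = 3, length = 2, mean = 3/2 ≈ 1.500
Minimum mean = 1.000, attained e.g. along the cycle 1 → 1 with weight 1 and length 1. So λ(A) = 1/1 = 1.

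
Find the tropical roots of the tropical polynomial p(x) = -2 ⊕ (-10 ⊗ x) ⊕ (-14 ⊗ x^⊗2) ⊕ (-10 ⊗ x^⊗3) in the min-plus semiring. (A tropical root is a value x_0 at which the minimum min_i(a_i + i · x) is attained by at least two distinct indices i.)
Roots: {-4, 4, 8}

Each tropical root is a break point of the lower envelope of the lines y = a_i + i · x (there are 4 lines, with slopes 0, 1, ..., 3). Only the lines that attain the minimum somewhere contribute to roots; other lines are dominated. Here the surviving (envelope) indices are i = 3, i = 2, i = 1, i = 0.
Intersections between consecutive envelope lines give the roots: for adjacent envelope indices i < j the intersection is x = (a_i − a_j) / (j − i). Reading off the sorted break points: {-4, 4, 8}.
Verification: at each break x_0, at least two indices attain the minimum of min_i(a_i + i · x_0).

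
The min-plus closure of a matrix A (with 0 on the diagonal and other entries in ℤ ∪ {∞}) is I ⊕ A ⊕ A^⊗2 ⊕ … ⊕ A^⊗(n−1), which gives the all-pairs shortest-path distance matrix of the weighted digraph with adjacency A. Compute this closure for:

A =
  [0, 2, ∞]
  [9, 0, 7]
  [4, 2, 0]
Closure =
  [0, 2, 9]
  [9, 0, 7]
  [4, 2, 0]

This is the Floyd-Warshall all-pairs shortest-path computation. For each intermediate vertex k = 0, 1, …, 2, update dist[i][j] ← min(dist[i][j], dist[i][k] + dist[k][j]). The final matrix gives, for each (i, j), the minimum total weight of any directed path from i to j (possibly empty when i = j).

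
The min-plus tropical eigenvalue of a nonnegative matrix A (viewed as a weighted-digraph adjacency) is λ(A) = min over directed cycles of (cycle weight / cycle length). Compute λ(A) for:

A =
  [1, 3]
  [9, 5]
λ(A) = 1

Enumerate directed cycles and compute their means (weight / length). Sample:
  cycle 0 → 0: weight = 1, length = 1, mean = 1/1 ≈ 1.000
  cycle 1 → 1: weight = 5, length = 1, mean = 5/1 ≈ 5.000
  cycle 0 → 1 → 0: weight = 12, length = 2, mean = 12/2 ≈ 6.000
  cycle 1 → 0 → 1: weight = 12, length = 2, mean = 12/2 ≈ 6.000
Minimum mean = 1.000, attained e.g. along the cycle 0 → 0 with weight 1 and length 1. So λ(A) = 1/1 = 1.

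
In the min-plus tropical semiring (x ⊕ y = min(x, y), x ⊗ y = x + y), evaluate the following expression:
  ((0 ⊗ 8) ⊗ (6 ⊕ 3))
((0 ⊗ 8) ⊗ (6 ⊕ 3)) = 11

Expand innermost to outermost. Recall ⊕ takes the minimum of its arguments and ⊗ takes their sum. Working out the expression ((0 ⊗ 8) ⊗ (6 ⊕ 3)) gives 11.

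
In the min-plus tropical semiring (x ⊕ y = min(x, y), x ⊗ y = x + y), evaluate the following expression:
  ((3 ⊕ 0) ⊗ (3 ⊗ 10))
((3 ⊕ 0) ⊗ (3 ⊗ 10)) = 13

Expand innermost to outermost. Recall ⊕ takes the minimum of its arguments and ⊗ takes their sum. Working out the expression ((3 ⊕ 0) ⊗ (3 ⊗ 10)) gives 13.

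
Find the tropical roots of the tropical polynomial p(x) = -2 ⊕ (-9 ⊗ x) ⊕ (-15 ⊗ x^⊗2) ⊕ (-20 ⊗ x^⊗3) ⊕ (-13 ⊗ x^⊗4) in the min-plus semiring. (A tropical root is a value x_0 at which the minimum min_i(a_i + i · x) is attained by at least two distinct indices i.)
Roots: {-7, 5, 6, 7}

Each tropical root is a break point of the lower envelope of the lines y = a_i + i · x (there are 5 lines, with slopes 0, 1, ..., 4). Only the lines that attain the minimum somewhere contribute to roots; other lines are dominated. Here the surviving (envelope) indices are i = 4, i = 3, i = 2, i = 1, i = 0.
Intersections between consecutive envelope lines give the roots: for adjacent envelope indices i < j the intersection is x = (a_i − a_j) / (j − i). Reading off the sorted break points: {-7, 5, 6, 7}.
Verification: at each break x_0, at least two indices attain the minimum of min_i(a_i + i · x_0).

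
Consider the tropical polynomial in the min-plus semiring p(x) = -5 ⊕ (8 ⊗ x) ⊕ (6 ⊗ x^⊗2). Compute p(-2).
p(-2) = -5

A tropical monomial a ⊗ x^⊗i evaluates to a + i · x. Evaluating each term at x = -2:
  Term 0 contributes -5 + 0 · -2 = -5
  Term 1 contributes 8 + 1 · -2 = 6
  Term 2 contributes 6 + 2 · -2 = 2
p(-2) = ⊕ of these = min[-5, 6, 2] = -5.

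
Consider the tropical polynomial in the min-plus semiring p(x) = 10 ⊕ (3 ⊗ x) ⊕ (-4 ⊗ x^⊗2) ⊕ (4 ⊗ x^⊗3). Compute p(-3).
p(-3) = -10

A tropical monomial a ⊗ x^⊗i evaluates to a + i · x. Evaluating each term at x = -3:
  Term 0 contributes 10 + 0 · -3 = 10
  Term 1 contributes 3 + 1 · -3 = 0
  Term 2 contributes -4 + 2 · -3 = -10
  Term 3 contributes 4 + 3 · -3 = -5
p(-3) = ⊕ of these = min[10, 0, -10, -5] = -10.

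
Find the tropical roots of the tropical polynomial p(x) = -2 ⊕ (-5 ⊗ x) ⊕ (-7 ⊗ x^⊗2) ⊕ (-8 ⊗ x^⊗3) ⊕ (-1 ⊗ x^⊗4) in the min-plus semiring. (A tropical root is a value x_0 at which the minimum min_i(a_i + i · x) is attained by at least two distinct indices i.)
Roots: {-7, 1, 2, 3}

Each tropical root is a break point of the lower envelope of the lines y = a_i + i · x (there are 5 lines, with slopes 0, 1, ..., 4). Only the lines that attain the minimum somewhere contribute to roots; other lines are dominated. Here the surviving (envelope) indices are i = 4, i = 3, i = 2, i = 1, i = 0.
Intersections between consecutive envelope lines give the roots: for adjacent envelope indices i < j the intersection is x = (a_i − a_j) / (j − i). Reading off the sorted break points: {-7, 1, 2, 3}.
Verification: at each break x_0, at least two indices attain the minimum of min_i(a_i + i · x_0).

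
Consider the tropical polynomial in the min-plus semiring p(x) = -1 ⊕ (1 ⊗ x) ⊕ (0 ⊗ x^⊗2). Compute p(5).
p(5) = -1

A tropical monomial a ⊗ x^⊗i evaluates to a + i · x. Evaluating each term at x = 5:
  Term 0 contributes -1 + 0 · 5 = -1
  Term 1 contributes 1 + 1 · 5 = 6
  Term 2 contributes 0 + 2 · 5 = 10
p(5) = ⊕ of these = min[-1, 6, 10] = -1.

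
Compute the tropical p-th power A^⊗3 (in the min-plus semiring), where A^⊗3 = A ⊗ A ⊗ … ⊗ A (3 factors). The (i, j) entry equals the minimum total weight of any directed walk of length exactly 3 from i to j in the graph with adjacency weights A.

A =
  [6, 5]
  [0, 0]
A^⊗3 =
  [5, 5]
  [0, 0]

Each entry (A^⊗3)_ij equals the minimum over all length-3 walks i = v_0 → v_1 → … → v_3 = j of Σ_t A[v_t][v_{t+1}]. For example, for (i, j) = (0, 1) we minimise over 4 possible intermediate vertex sequences; the minimum is 5, attained along the walk 0 → 1 → 1 → 1.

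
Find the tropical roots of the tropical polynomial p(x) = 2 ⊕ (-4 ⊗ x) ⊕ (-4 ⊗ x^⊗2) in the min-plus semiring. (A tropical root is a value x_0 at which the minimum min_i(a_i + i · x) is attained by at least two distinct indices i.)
Roots: {0, 6}

Each tropical root is a break point of the lower envelope of the lines y = a_i + i · x (there are 3 lines, with slopes 0, 1, ..., 2). Only the lines that attain the minimum somewhere contribute to roots; other lines are dominated. Here the surviving (envelope) indices are i = 2, i = 1, i = 0.
Intersections between consecutive envelope lines give the roots: for adjacent envelope indices i < j the intersection is x = (a_i − a_j) / (j − i). Reading off the sorted break points: {0, 6}.
Verification: at each break x_0, at least two indices attain the minimum of min_i(a_i + i · x_0).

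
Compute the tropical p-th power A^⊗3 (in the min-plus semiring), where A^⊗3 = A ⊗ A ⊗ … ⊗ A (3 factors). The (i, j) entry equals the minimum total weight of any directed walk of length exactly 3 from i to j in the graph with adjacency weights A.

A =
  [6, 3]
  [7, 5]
A^⊗3 =
  [15, 13]
  [17, 15]

Each entry (A^⊗3)_ij equals the minimum over all length-3 walks i = v_0 → v_1 → … → v_3 = j of Σ_t A[v_t][v_{t+1}]. For example, for (i, j) = (0, 1) we minimise over 4 possible intermediate vertex sequences; the minimum is 13, attained along the walk 0 → 1 → 0 → 1.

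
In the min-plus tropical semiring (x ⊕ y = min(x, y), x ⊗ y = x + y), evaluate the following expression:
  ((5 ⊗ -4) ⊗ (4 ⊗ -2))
((5 ⊗ -4) ⊗ (4 ⊗ -2)) = 3

Expand innermost to outermost. Recall ⊕ takes the minimum of its arguments and ⊗ takes their sum. Working out the expression ((5 ⊗ -4) ⊗ (4 ⊗ -2)) gives 3.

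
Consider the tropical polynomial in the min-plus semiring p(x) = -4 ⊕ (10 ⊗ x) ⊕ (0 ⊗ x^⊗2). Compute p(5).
p(5) = -4

A tropical monomial a ⊗ x^⊗i evaluates to a + i · x. Evaluating each term at x = 5:
  Term 0 contributes -4 + 0 · 5 = -4
  Term 1 contributes 10 + 1 · 5 = 15
  Term 2 contributes 0 + 2 · 5 = 10
p(5) = ⊕ of these = min[-4, 15, 10] = -4.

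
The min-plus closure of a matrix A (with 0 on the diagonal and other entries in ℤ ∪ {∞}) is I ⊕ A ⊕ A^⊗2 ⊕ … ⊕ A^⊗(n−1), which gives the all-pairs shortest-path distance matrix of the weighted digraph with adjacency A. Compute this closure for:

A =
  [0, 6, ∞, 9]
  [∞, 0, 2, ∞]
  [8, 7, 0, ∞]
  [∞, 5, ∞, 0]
Closure =
  [0, 6, 8, 9]
  [10, 0, 2, 19]
  [8, 7, 0, 17]
  [15, 5, 7, 0]

This is the Floyd-Warshall all-pairs shortest-path computation. For each intermediate vertex k = 0, 1, …, 3, update dist[i][j] ← min(dist[i][j], dist[i][k] + dist[k][j]). The final matrix gives, for each (i, j), the minimum total weight of any directed path from i to j (possibly empty when i = j).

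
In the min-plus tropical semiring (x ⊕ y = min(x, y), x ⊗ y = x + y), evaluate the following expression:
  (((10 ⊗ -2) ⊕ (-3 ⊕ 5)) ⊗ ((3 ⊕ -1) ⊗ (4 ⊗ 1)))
(((10 ⊗ -2) ⊕ (-3 ⊕ 5)) ⊗ ((3 ⊕ -1) ⊗ (4 ⊗ 1))) = 1

Expand innermost to outermost. Recall ⊕ takes the minimum of its arguments and ⊗ takes their sum. Working out the expression (((10 ⊗ -2) ⊕ (-3 ⊕ 5)) ⊗ ((3 ⊕ -1) ⊗ (4 ⊗ 1))) gives 1.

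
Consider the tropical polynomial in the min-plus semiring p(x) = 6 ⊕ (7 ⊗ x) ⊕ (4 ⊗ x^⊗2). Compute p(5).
p(5) = 6

A tropical monomial a ⊗ x^⊗i evaluates to a + i · x. Evaluating each term at x = 5:
  Term 0 contributes 6 + 0 · 5 = 6
  Term 1 contributes 7 + 1 · 5 = 12
  Term 2 contributes 4 + 2 · 5 = 14
p(5) = ⊕ of these = min[6, 12, 14] = 6.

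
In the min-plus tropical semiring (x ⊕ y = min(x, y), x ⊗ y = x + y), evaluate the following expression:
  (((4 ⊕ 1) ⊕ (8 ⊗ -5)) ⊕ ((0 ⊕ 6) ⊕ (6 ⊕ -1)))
(((4 ⊕ 1) ⊕ (8 ⊗ -5)) ⊕ ((0 ⊕ 6) ⊕ (6 ⊕ -1))) = -1

Expand innermost to outermost. Recall ⊕ takes the minimum of its arguments and ⊗ takes their sum. Working out the expression (((4 ⊕ 1) ⊕ (8 ⊗ -5)) ⊕ ((0 ⊕ 6) ⊕ (6 ⊕ -1))) gives -1.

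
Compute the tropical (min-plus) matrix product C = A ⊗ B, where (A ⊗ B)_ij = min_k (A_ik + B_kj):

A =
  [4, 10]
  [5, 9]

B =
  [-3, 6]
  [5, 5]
A ⊗ B =
  [1, 10]
  [2, 11]

Apply the min-plus product entry-by-entry:
  C[0][0] = min over k of (A[0][0] + B[0][0] = 4 + -3 = 1, A[0][1] + B[1][0] = 10 + 5 = 15) = 1 (attained at k = 0)
  C[0][1] = min over k of (A[0][0] + B[0][1] = 4 + 6 = 10, A[0][1] + B[1][1] = 10 + 5 = 15) = 10 (attained at k = 0)
  C[1][0] = min over k of (A[1][0] + B[0][0] = 5 + -3 = 2, A[1][1] + B[1][0] = 9 + 5 = 14) = 2 (attained at k = 0)
  C[1][1] = min over k of (A[1][0] + B[0][1] = 5 + 6 = 11, A[1][1] + B[1][1] = 9 + 5 = 14) = 11 (attained at k = 0)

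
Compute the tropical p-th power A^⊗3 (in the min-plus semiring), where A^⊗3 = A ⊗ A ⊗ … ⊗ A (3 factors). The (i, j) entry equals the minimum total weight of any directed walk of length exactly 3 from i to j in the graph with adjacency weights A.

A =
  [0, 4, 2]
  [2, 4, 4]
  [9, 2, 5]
A^⊗3 =
  [0, 4, 2]
  [2, 6, 4]
  [4, 8, 6]

Each entry (A^⊗3)_ij equals the minimum over all length-3 walks i = v_0 → v_1 → … → v_3 = j of Σ_t A[v_t][v_{t+1}]. For example, for (i, j) = (0, 2) we minimise over 9 possible intermediate vertex sequences; the minimum is 2, attained along the walk 0 → 0 → 0 → 2.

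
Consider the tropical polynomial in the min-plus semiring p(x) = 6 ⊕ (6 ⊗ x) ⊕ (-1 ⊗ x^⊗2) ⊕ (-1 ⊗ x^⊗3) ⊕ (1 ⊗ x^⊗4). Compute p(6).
p(6) = 6

A tropical monomial a ⊗ x^⊗i evaluates to a + i · x. Evaluating each term at x = 6:
  Term 0 contributes 6 + 0 · 6 = 6
  Term 1 contributes 6 + 1 · 6 = 12
  Term 2 contributes -1 + 2 · 6 = 11
  Term 3 contributes -1 + 3 · 6 = 17
  Term 4 contributes 1 + 4 · 6 = 25
p(6) = ⊕ of these = min[6, 12, 11, 17, 25] = 6.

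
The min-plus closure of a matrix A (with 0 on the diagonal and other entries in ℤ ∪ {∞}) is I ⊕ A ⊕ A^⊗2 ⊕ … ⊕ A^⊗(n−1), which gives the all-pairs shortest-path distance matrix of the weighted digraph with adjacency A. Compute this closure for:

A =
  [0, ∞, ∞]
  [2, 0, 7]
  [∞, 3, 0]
Closure =
  [0, ∞, ∞]
  [2, 0, 7]
  [5, 3, 0]

This is the Floyd-Warshall all-pairs shortest-path computation. For each intermediate vertex k = 0, 1, …, 2, update dist[i][j] ← min(dist[i][j], dist[i][k] + dist[k][j]). The final matrix gives, for each (i, j), the minimum total weight of any directed path from i to j (possibly empty when i = j).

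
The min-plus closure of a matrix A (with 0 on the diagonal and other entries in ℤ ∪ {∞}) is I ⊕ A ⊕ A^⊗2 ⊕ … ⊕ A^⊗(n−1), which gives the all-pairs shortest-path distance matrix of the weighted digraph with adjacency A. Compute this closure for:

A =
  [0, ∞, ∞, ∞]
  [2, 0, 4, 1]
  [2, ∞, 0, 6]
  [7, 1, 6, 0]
Closure =
  [0, ∞, ∞, ∞]
  [2, 0, 4, 1]
  [2, 7, 0, 6]
  [3, 1, 5, 0]

This is the Floyd-Warshall all-pairs shortest-path computation. For each intermediate vertex k = 0, 1, …, 3, update dist[i][j] ← min(dist[i][j], dist[i][k] + dist[k][j]). The final matrix gives, for each (i, j), the minimum total weight of any directed path from i to j (possibly empty when i = j).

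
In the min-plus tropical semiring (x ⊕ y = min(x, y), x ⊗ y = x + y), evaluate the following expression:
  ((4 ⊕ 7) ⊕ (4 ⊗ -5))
((4 ⊕ 7) ⊕ (4 ⊗ -5)) = -1

Expand innermost to outermost. Recall ⊕ takes the minimum of its arguments and ⊗ takes their sum. Working out the expression ((4 ⊕ 7) ⊕ (4 ⊗ -5)) gives -1.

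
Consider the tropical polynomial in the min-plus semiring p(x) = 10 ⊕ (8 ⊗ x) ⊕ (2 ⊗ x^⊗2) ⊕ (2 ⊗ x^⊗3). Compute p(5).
p(5) = 10

A tropical monomial a ⊗ x^⊗i evaluates to a + i · x. Evaluating each term at x = 5:
  Term 0 contributes 10 + 0 · 5 = 10
  Term 1 contributes 8 + 1 · 5 = 13
  Term 2 contributes 2 + 2 · 5 = 12
  Term 3 contributes 2 + 3 · 5 = 17
p(5) = ⊕ of these = min[10, 13, 12, 17] = 10.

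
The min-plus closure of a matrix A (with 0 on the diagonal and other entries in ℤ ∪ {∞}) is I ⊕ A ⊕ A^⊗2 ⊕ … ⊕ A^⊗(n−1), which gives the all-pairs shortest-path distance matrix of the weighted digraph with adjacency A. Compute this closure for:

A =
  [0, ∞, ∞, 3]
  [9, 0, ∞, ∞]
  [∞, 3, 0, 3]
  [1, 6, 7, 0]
Closure =
  [0, 9, 10, 3]
  [9, 0, 19, 12]
  [4, 3, 0, 3]
  [1, 6, 7, 0]

This is the Floyd-Warshall all-pairs shortest-path computation. For each intermediate vertex k = 0, 1, …, 3, update dist[i][j] ← min(dist[i][j], dist[i][k] + dist[k][j]). The final matrix gives, for each (i, j), the minimum total weight of any directed path from i to j (possibly empty when i = j).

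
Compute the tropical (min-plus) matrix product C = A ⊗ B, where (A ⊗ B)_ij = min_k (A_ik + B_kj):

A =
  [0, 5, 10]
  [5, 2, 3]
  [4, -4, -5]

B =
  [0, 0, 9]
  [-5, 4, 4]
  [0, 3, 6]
A ⊗ B =
  [0, 0, 9]
  [-3, 5, 6]
  [-9, -2, 0]

Apply the min-plus product entry-by-entry:
  C[0][0] = min over k of (A[0][0] + B[0][0] = 0 + 0 = 0, A[0][1] + B[1][0] = 5 + -5 = 0, A[0][2] + B[2][0] = 10 + 0 = 10) = 0 (attained at k = 0)
  C[0][1] = min over k of (A[0][0] + B[0][1] = 0 + 0 = 0, A[0][1] + B[1][1] = 5 + 4 = 9, A[0][2] + B[2][1] = 10 + 3 = 13) = 0 (attained at k = 0)
  C[0][2] = min over k of (A[0][0] + B[0][2] = 0 + 9 = 9, A[0][1] + B[1][2] = 5 + 4 = 9, A[0][2] + B[2][2] = 10 + 6 = 16) = 9 (attained at k = 0)
  C[1][0] = min over k of (A[1][0] + B[0][0] = 5 + 0 = 5, A[1][1] + B[1][0] = 2 + -5 = -3, A[1][2] + B[2][0] = 3 + 0 = 3) = -3 (attained at k = 1)
  C[1][1] = min over k of (A[1][0] + B[0][1] = 5 + 0 = 5, A[1][1] + B[1][1] = 2 + 4 = 6, A[1][2] + B[2][1] = 3 + 3 = 6) = 5 (attained at k = 0)
  C[1][2] = min over k of (A[1][0] + B[0][2] = 5 + 9 = 14, A[1][1] + B[1][2] = 2 + 4 = 6, A[1][2] + B[2][2] = 3 + 6 = 9) = 6 (attained at k = 1)
  C[2][0] = min over k of (A[2][0] + B[0][0] = 4 + 0 = 4, A[2][1] + B[1][0] = -4 + -5 = -9, A[2][2] + B[2][0] = -5 + 0 = -5) = -9 (attained at k = 1)
  C[2][1] = min over k of (A[2][0] + B[0][1] = 4 + 0 = 4, A[2][1] + B[1][1] = -4 + 4 = 0, A[2][2] + B[2][1] = -5 + 3 = -2) = -2 (attained at k = 2)
  C[2][2] = min over k of (A[2][0] + B[0][2] = 4 + 9 = 13, A[2][1] + B[1][2] = -4 + 4 = 0, A[2][2] + B[2][2] = -5 + 6 = 1) = 0 (attained at k = 1)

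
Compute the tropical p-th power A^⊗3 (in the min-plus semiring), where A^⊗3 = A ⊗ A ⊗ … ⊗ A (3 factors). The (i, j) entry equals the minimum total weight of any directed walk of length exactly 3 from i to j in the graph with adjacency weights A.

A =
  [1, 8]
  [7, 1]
A^⊗3 =
  [3, 10]
  [9, 3]

Each entry (A^⊗3)_ij equals the minimum over all length-3 walks i = v_0 → v_1 → … → v_3 = j of Σ_t A[v_t][v_{t+1}]. For example, for (i, j) = (0, 1) we minimise over 4 possible intermediate vertex sequences; the minimum is 10, attained along the walk 0 → 0 → 0 → 1.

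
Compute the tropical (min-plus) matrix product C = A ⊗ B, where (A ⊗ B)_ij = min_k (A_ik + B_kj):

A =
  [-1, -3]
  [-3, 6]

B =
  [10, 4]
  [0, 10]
A ⊗ B =
  [-3, 3]
  [6, 1]

Apply the min-plus product entry-by-entry:
  C[0][0] = min over k of (A[0][0] + B[0][0] = -1 + 10 = 9, A[0][1] + B[1][0] = -3 + 0 = -3) = -3 (attained at k = 1)
  C[0][1] = min over k of (A[0][0] + B[0][1] = -1 + 4 = 3, A[0][1] + B[1][1] = -3 + 10 = 7) = 3 (attained at k = 0)
  C[1][0] = min over k of (A[1][0] + B[0][0] = -3 + 10 = 7, A[1][1] + B[1][0] = 6 + 0 = 6) = 6 (attained at k = 1)
  C[1][1] = min over k of (A[1][0] + B[0][1] = -3 + 4 = 1, A[1][1] + B[1][1] = 6 + 10 = 16) = 1 (attained at k = 0)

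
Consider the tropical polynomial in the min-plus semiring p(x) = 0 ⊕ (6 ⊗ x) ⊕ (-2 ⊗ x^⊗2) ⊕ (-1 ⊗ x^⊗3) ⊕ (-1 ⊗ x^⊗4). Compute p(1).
p(1) = 0

A tropical monomial a ⊗ x^⊗i evaluates to a + i · x. Evaluating each term at x = 1:
  Term 0 contributes 0 + 0 · 1 = 0
  Term 1 contributes 6 + 1 · 1 = 7
  Term 2 contributes -2 + 2 · 1 = 0
  Term 3 contributes -1 + 3 · 1 = 2
  Term 4 contributes -1 + 4 · 1 = 3
p(1) = ⊕ of these = min[0, 7, 0, 2, 3] = 0.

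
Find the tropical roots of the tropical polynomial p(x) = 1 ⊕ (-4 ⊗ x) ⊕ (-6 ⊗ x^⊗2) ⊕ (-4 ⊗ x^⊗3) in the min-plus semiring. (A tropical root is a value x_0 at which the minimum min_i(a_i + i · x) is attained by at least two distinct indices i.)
Roots: {-2, 2, 5}

Each tropical root is a break point of the lower envelope of the lines y = a_i + i · x (there are 4 lines, with slopes 0, 1, ..., 3). Only the lines that attain the minimum somewhere contribute to roots; other lines are dominated. Here the surviving (envelope) indices are i = 3, i = 2, i = 1, i = 0.
Intersections between consecutive envelope lines give the roots: for adjacent envelope indices i < j the intersection is x = (a_i − a_j) / (j − i). Reading off the sorted break points: {-2, 2, 5}.
Verification: at each break x_0, at least two indices attain the minimum of min_i(a_i + i · x_0).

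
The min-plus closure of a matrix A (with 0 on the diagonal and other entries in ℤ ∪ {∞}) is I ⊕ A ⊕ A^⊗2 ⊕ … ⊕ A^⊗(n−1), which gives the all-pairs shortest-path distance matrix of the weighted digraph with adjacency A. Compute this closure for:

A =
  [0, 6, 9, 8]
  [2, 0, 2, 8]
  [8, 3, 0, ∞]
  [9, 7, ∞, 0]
Closure =
  [0, 6, 8, 8]
  [2, 0, 2, 8]
  [5, 3, 0, 11]
  [9, 7, 9, 0]

This is the Floyd-Warshall all-pairs shortest-path computation. For each intermediate vertex k = 0, 1, …, 3, update dist[i][j] ← min(dist[i][j], dist[i][k] + dist[k][j]). The final matrix gives, for each (i, j), the minimum total weight of any directed path from i to j (possibly empty when i = j).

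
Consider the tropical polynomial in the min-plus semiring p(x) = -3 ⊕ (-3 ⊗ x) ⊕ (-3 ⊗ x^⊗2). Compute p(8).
p(8) = -3

A tropical monomial a ⊗ x^⊗i evaluates to a + i · x. Evaluating each term at x = 8:
  Term 0 contributes -3 + 0 · 8 = -3
  Term 1 contributes -3 + 1 · 8 = 5
  Term 2 contributes -3 + 2 · 8 = 13
p(8) = ⊕ of these = min[-3, 5, 13] = -3.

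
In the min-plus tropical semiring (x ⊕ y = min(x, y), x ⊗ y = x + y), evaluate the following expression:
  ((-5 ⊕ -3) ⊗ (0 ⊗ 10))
((-5 ⊕ -3) ⊗ (0 ⊗ 10)) = 5

Expand innermost to outermost. Recall ⊕ takes the minimum of its arguments and ⊗ takes their sum. Working out the expression ((-5 ⊕ -3) ⊗ (0 ⊗ 10)) gives 5.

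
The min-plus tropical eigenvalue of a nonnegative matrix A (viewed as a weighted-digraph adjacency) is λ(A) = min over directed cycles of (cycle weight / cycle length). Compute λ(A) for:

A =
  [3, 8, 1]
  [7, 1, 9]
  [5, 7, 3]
λ(A) = 1

Enumerate directed cycles and compute their means (weight / length). Sample:
  cycle 0 → 0: weight = 3, length = 1, mean = 3/1 ≈ 3.000
  cycle 1 → 1: weight = 1, length = 1, mean = 1/1 ≈ 1.000
  cycle 2 → 2: weight = 3, length = 1, mean = 3/1 ≈ 3.000
  cycle 0 → 1 → 0: weight = 15, length = 2, mean = 15/2 ≈ 7.500
  cycle 0 → 2 → 0: weight = 6, length = 2, mean = 6/2 ≈ 3.000
  cycle 1 → 0 → 1: weight = 15, length = 2, mean = 15/2 ≈ 7.500
Minimum mean = 1.000, attained e.g. along the cycle 1 → 1 with weight 1 and length 1. So λ(A) = 1/1 = 1.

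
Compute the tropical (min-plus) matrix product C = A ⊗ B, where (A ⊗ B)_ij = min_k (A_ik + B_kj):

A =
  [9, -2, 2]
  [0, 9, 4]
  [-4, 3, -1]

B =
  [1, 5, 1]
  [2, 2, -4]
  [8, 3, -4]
A ⊗ B =
  [0, 0, -6]
  [1, 5, 0]
  [-3, 1, -5]

Apply the min-plus product entry-by-entry:
  C[0][0] = min over k of (A[0][0] + B[0][0] = 9 + 1 = 10, A[0][1] + B[1][0] = -2 + 2 = 0, A[0][2] + B[2][0] = 2 + 8 = 10) = 0 (attained at k = 1)
  C[0][1] = min over k of (A[0][0] + B[0][1] = 9 + 5 = 14, A[0][1] + B[1][1] = -2 + 2 = 0, A[0][2] + B[2][1] = 2 + 3 = 5) = 0 (attained at k = 1)
  C[0][2] = min over k of (A[0][0] + B[0][2] = 9 + 1 = 10, A[0][1] + B[1][2] = -2 + -4 = -6, A[0][2] + B[2][2] = 2 + -4 = -2) = -6 (attained at k = 1)
  C[1][0] = min over k of (A[1][0] + B[0][0] = 0 + 1 = 1, A[1][1] + B[1][0] = 9 + 2 = 11, A[1][2] + B[2][0] = 4 + 8 = 12) = 1 (attained at k = 0)
  C[1][1] = min over k of (A[1][0] + B[0][1] = 0 + 5 = 5, A[1][1] + B[1][1] = 9 + 2 = 11, A[1][2] + B[2][1] = 4 + 3 = 7) = 5 (attained at k = 0)
  C[1][2] = min over k of (A[1][0] + B[0][2] = 0 + 1 = 1, A[1][1] + B[1][2] = 9 + -4 = 5, A[1][2] + B[2][2] = 4 + -4 = 0) = 0 (attained at k = 2)
  C[2][0] = min over k of (A[2][0] + B[0][0] = -4 + 1 = -3, A[2][1] + B[1][0] = 3 + 2 = 5, A[2][2] + B[2][0] = -1 + 8 = 7) = -3 (attained at k = 0)
  C[2][1] = min over k of (A[2][0] + B[0][1] = -4 + 5 = 1, A[2][1] + B[1][1] = 3 + 2 = 5, A[2][2] + B[2][1] = -1 + 3 = 2) = 1 (attained at k = 0)
  C[2][2] = min over k of (A[2][0] + B[0][2] = -4 + 1 = -3, A[2][1] + B[1][2] = 3 + -4 = -1, A[2][2] + B[2][2] = -1 + -4 = -5) = -5 (attained at k = 2)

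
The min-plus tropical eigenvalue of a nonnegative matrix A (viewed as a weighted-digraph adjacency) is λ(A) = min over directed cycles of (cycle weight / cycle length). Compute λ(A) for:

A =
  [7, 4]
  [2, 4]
λ(A) = 3

Enumerate directed cycles and compute their means (weight / length). Sample:
  cycle 0 → 0: weight = 7, length = 1, mean = 7/1 ≈ 7.000
  cycle 1 → 1: weight = 4, length = 1, mean = 4/1 ≈ 4.000
  cycle 0 → 1 → 0: weight = 6, length = 2, mean = 6/2 ≈ 3.000
  cycle 1 → 0 → 1: weight = 6, length = 2, mean = 6/2 ≈ 3.000
Minimum mean = 3.000, attained e.g. along the cycle 0 → 1 → 0 with weight 6 and length 2. So λ(A) = 6/2 = 3.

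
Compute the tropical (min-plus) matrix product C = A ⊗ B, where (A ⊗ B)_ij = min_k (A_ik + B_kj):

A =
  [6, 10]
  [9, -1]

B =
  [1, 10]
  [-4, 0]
A ⊗ B =
  [6, 10]
  [-5, -1]

Apply the min-plus product entry-by-entry:
  C[0][0] = min over k of (A[0][0] + B[0][0] = 6 + 1 = 7, A[0][1] + B[1][0] = 10 + -4 = 6) = 6 (attained at k = 1)
  C[0][1] = min over k of (A[0][0] + B[0][1] = 6 + 10 = 16, A[0][1] + B[1][1] = 10 + 0 = 10) = 10 (attained at k = 1)
  C[1][0] = min over k of (A[1][0] + B[0][0] = 9 + 1 = 10, A[1][1] + B[1][0] = -1 + -4 = -5) = -5 (attained at k = 1)
  C[1][1] = min over k of (A[1][0] + B[0][1] = 9 + 10 = 19, A[1][1] + B[1][1] = -1 + 0 = -1) = -1 (attained at k = 1)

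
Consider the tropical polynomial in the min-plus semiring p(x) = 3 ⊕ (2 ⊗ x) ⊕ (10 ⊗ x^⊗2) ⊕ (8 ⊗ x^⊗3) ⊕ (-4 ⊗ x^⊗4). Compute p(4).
p(4) = 3

A tropical monomial a ⊗ x^⊗i evaluates to a + i · x. Evaluating each term at x = 4:
  Term 0 contributes 3 + 0 · 4 = 3
  Term 1 contributes 2 + 1 · 4 = 6
  Term 2 contributes 10 + 2 · 4 = 18
  Term 3 contributes 8 + 3 · 4 = 20
  Term 4 contributes -4 + 4 · 4 = 12
p(4) = ⊕ of these = min[3, 6, 18, 20, 12] = 3.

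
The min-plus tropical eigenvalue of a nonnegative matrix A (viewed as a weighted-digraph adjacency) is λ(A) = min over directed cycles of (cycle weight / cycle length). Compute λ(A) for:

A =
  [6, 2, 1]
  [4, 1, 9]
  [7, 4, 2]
λ(A) = 1

Enumerate directed cycles and compute their means (weight / length). Sample:
  cycle 0 → 0: weight = 6, length = 1, mean = 6/1 ≈ 6.000
  cycle 1 → 1: weight = 1, length = 1, mean = 1/1 ≈ 1.000
  cycle 2 → 2: weight = 2, length = 1, mean = 2/1 ≈ 2.000
  cycle 0 → 1 → 0: weight = 6, length = 2, mean = 6/2 ≈ 3.000
  cycle 0 → 2 → 0: weight = 8, length = 2, mean = 8/2 ≈ 4.000
  cycle 1 → 0 → 1: weight = 6, length = 2, mean = 6/2 ≈ 3.000
Minimum mean = 1.000, attained e.g. along the cycle 1 → 1 with weight 1 and length 1. So λ(A) = 1/1 = 1.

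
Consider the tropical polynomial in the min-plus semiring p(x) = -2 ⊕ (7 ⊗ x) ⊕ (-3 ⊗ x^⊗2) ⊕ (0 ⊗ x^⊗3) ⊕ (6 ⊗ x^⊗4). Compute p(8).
p(8) = -2

A tropical monomial a ⊗ x^⊗i evaluates to a + i · x. Evaluating each term at x = 8:
  Term 0 contributes -2 + 0 · 8 = -2
  Term 1 contributes 7 + 1 · 8 = 15
  Term 2 contributes -3 + 2 · 8 = 13
  Term 3 contributes 0 + 3 · 8 = 24
  Term 4 contributes 6 + 4 · 8 = 38
p(8) = ⊕ of these = min[-2, 15, 13, 24, 38] = -2.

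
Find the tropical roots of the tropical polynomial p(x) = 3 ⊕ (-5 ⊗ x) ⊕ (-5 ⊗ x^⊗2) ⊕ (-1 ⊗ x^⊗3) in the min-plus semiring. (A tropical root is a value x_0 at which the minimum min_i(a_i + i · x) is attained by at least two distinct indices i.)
Roots: {-4, 0, 8}

Each tropical root is a break point of the lower envelope of the lines y = a_i + i · x (there are 4 lines, with slopes 0, 1, ..., 3). Only the lines that attain the minimum somewhere contribute to roots; other lines are dominated. Here the surviving (envelope) indices are i = 3, i = 2, i = 1, i = 0.
Intersections between consecutive envelope lines give the roots: for adjacent envelope indices i < j the intersection is x = (a_i − a_j) / (j − i). Reading off the sorted break points: {-4, 0, 8}.
Verification: at each break x_0, at least two indices attain the minimum of min_i(a_i + i · x_0).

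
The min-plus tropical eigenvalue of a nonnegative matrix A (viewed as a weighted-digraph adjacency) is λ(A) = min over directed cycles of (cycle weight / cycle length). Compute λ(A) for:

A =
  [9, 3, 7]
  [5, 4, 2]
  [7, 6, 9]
λ(A) = 4

Enumerate directed cycles and compute their means (weight / length). Sample:
  cycle 0 → 0: weight = 9, length = 1, mean = 9/1 ≈ 9.000
  cycle 1 → 1: weight = 4, length = 1, mean = 4/1 ≈ 4.000
  cycle 2 → 2: weight = 9, length = 1, mean = 9/1 ≈ 9.000
  cycle 0 → 1 → 0: weight = 8, length = 2, mean = 8/2 ≈ 4.000
  cycle 0 → 2 → 0: weight = 14, length = 2, mean = 14/2 ≈ 7.000
  cycle 1 → 0 → 1: weight = 8, length = 2, mean = 8/2 ≈ 4.000
Minimum mean = 4.000, attained e.g. along the cycle 1 → 1 with weight 4 and length 1. So λ(A) = 4/1 = 4.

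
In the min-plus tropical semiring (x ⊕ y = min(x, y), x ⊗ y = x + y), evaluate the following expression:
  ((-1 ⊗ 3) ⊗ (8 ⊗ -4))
((-1 ⊗ 3) ⊗ (8 ⊗ -4)) = 6

Expand innermost to outermost. Recall ⊕ takes the minimum of its arguments and ⊗ takes their sum. Working out the expression ((-1 ⊗ 3) ⊗ (8 ⊗ -4)) gives 6.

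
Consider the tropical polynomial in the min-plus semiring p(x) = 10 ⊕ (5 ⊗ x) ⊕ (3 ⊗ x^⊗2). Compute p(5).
p(5) = 10

A tropical monomial a ⊗ x^⊗i evaluates to a + i · x. Evaluating each term at x = 5:
  Term 0 contributes 10 + 0 · 5 = 10
  Term 1 contributes 5 + 1 · 5 = 10
  Term 2 contributes 3 + 2 · 5 = 13
p(5) = ⊕ of these = min[10, 10, 13] = 10.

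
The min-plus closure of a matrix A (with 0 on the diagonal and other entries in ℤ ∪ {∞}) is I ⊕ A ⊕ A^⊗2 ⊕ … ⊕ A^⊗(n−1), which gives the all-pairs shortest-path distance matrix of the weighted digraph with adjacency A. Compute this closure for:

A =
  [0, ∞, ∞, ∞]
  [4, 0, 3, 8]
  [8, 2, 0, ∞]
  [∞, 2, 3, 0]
Closure =
  [0, ∞, ∞, ∞]
  [4, 0, 3, 8]
  [6, 2, 0, 10]
  [6, 2, 3, 0]

This is the Floyd-Warshall all-pairs shortest-path computation. For each intermediate vertex k = 0, 1, …, 3, update dist[i][j] ← min(dist[i][j], dist[i][k] + dist[k][j]). The final matrix gives, for each (i, j), the minimum total weight of any directed path from i to j (possibly empty when i = j).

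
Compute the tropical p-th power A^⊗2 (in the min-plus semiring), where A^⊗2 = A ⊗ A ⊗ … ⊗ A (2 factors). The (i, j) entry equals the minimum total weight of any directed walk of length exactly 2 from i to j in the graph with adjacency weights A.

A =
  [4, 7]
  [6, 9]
A^⊗2 =
  [8, 11]
  [10, 13]

Each entry (A^⊗2)_ij equals the minimum over all length-2 walks i = v_0 → v_1 → … → v_2 = j of Σ_t A[v_t][v_{t+1}]. For example, for (i, j) = (0, 1) we minimise over 2 possible intermediate vertex sequences; the minimum is 11, attained along the walk 0 → 0 → 1.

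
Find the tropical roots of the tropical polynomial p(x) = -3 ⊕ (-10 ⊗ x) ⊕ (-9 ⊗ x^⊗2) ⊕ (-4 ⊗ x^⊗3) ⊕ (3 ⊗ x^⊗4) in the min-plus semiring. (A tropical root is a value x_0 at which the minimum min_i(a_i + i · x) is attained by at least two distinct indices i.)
Roots: {-7, -5, -1, 7}

Each tropical root is a break point of the lower envelope of the lines y = a_i + i · x (there are 5 lines, with slopes 0, 1, ..., 4). Only the lines that attain the minimum somewhere contribute to roots; other lines are dominated. Here the surviving (envelope) indices are i = 4, i = 3, i = 2, i = 1, i = 0.
Intersections between consecutive envelope lines give the roots: for adjacent envelope indices i < j the intersection is x = (a_i − a_j) / (j − i). Reading off the sorted break points: {-7, -5, -1, 7}.
Verification: at each break x_0, at least two indices attain the minimum of min_i(a_i + i · x_0).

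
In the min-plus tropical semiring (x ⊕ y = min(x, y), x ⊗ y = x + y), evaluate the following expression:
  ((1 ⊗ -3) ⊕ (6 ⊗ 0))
((1 ⊗ -3) ⊕ (6 ⊗ 0)) = -2

Expand innermost to outermost. Recall ⊕ takes the minimum of its arguments and ⊗ takes their sum. Working out the expression ((1 ⊗ -3) ⊕ (6 ⊗ 0)) gives -2.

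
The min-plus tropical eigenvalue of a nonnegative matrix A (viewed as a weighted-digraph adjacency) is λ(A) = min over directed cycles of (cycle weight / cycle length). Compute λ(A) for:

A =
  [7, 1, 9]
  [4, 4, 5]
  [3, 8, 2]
λ(A) = 2

Enumerate directed cycles and compute their means (weight / length). Sample:
  cycle 0 → 0: weight = 7, length = 1, mean = 7/1 ≈ 7.000
  cycle 1 → 1: weight = 4, length = 1, mean = 4/1 ≈ 4.000
  cycle 2 → 2: weight = 2, length = 1, mean = 2/1 ≈ 2.000
  cycle 0 → 1 → 0: weight = 5, length = 2, mean = 5/2 ≈ 2.500
  cycle 0 → 2 → 0: weight = 12, length = 2, mean = 12/2 ≈ 6.000
  cycle 1 → 0 → 1: weight = 5, length = 2, mean = 5/2 ≈ 2.500
Minimum mean = 2.000, attained e.g. along the cycle 2 → 2 with weight 2 and length 1. So λ(A) = 2/1 = 2.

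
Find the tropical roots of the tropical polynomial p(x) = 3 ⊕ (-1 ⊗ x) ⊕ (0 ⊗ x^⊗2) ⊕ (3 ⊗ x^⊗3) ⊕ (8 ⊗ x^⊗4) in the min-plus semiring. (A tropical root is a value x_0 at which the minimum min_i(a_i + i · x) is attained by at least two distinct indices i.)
Roots: {-5, -3, -1, 4}

Each tropical root is a break point of the lower envelope of the lines y = a_i + i · x (there are 5 lines, with slopes 0, 1, ..., 4). Only the lines that attain the minimum somewhere contribute to roots; other lines are dominated. Here the surviving (envelope) indices are i = 4, i = 3, i = 2, i = 1, i = 0.
Intersections between consecutive envelope lines give the roots: for adjacent envelope indices i < j the intersection is x = (a_i − a_j) / (j − i). Reading off the sorted break points: {-5, -3, -1, 4}.
Verification: at each break x_0, at least two indices attain the minimum of min_i(a_i + i · x_0).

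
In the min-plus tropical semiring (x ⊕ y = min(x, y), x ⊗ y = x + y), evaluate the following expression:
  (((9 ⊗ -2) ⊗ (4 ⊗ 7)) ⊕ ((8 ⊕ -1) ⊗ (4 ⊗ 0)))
(((9 ⊗ -2) ⊗ (4 ⊗ 7)) ⊕ ((8 ⊕ -1) ⊗ (4 ⊗ 0))) = 3

Expand innermost to outermost. Recall ⊕ takes the minimum of its arguments and ⊗ takes their sum. Working out the expression (((9 ⊗ -2) ⊗ (4 ⊗ 7)) ⊕ ((8 ⊕ -1) ⊗ (4 ⊗ 0))) gives 3.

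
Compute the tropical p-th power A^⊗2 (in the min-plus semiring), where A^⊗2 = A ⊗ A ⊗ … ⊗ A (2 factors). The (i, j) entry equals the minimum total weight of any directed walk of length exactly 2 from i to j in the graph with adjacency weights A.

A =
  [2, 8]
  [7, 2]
A^⊗2 =
  [4, 10]
  [9, 4]

Each entry (A^⊗2)_ij equals the minimum over all length-2 walks i = v_0 → v_1 → … → v_2 = j of Σ_t A[v_t][v_{t+1}]. For example, for (i, j) = (0, 1) we minimise over 2 possible intermediate vertex sequences; the minimum is 10, attained along the walk 0 → 0 → 1.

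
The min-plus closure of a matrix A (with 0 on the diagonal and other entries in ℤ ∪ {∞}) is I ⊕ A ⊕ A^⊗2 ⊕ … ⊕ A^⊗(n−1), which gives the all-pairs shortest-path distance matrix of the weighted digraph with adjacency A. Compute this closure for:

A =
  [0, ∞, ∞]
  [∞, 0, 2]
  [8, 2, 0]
Closure =
  [0, ∞, ∞]
  [10, 0, 2]
  [8, 2, 0]

This is the Floyd-Warshall all-pairs shortest-path computation. For each intermediate vertex k = 0, 1, …, 2, update dist[i][j] ← min(dist[i][j], dist[i][k] + dist[k][j]). The final matrix gives, for each (i, j), the minimum total weight of any directed path from i to j (possibly empty when i = j).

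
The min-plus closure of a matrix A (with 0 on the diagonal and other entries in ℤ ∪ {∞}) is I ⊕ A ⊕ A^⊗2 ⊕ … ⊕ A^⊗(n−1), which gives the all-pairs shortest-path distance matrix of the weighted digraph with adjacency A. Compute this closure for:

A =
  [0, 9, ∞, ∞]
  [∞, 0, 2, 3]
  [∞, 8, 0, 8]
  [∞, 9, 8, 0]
Closure =
  [0, 9, 11, 12]
  [∞, 0, 2, 3]
  [∞, 8, 0, 8]
  [∞, 9, 8, 0]

This is the Floyd-Warshall all-pairs shortest-path computation. For each intermediate vertex k = 0, 1, …, 3, update dist[i][j] ← min(dist[i][j], dist[i][k] + dist[k][j]). The final matrix gives, for each (i, j), the minimum total weight of any directed path from i to j (possibly empty when i = j).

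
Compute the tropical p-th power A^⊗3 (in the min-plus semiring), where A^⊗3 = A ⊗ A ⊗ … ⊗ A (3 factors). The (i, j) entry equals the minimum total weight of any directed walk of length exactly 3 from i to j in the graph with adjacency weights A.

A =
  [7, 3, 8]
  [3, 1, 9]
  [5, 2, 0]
A^⊗3 =
  [7, 5, 8]
  [5, 3, 9]
  [5, 2, 0]

Each entry (A^⊗3)_ij equals the minimum over all length-3 walks i = v_0 → v_1 → … → v_3 = j of Σ_t A[v_t][v_{t+1}]. For example, for (i, j) = (0, 2) we minimise over 9 possible intermediate vertex sequences; the minimum is 8, attained along the walk 0 → 2 → 2 → 2.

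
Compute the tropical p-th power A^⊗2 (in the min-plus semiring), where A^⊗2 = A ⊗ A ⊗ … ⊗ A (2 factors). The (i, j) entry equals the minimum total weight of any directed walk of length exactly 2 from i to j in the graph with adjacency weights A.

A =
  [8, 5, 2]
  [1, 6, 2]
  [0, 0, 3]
A^⊗2 =
  [2, 2, 5]
  [2, 2, 3]
  [1, 3, 2]

Each entry (A^⊗2)_ij equals the minimum over all length-2 walks i = v_0 → v_1 → … → v_2 = j of Σ_t A[v_t][v_{t+1}]. For example, for (i, j) = (0, 2) we minimise over 3 possible intermediate vertex sequences; the minimum is 5, attained along the walk 0 → 2 → 2.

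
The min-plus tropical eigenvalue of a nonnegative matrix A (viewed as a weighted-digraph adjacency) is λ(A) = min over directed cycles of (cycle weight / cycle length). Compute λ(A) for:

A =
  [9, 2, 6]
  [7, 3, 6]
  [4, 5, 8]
λ(A) = 3

Enumerate directed cycles and compute their means (weight / length). Sample:
  cycle 0 → 0: weight = 9, length = 1, mean = 9/1 ≈ 9.000
  cycle 1 → 1: weight = 3, length = 1, mean = 3/1 ≈ 3.000
  cycle 2 → 2: weight = 8, length = 1, mean = 8/1 ≈ 8.000
  cycle 0 → 1 → 0: weight = 9, length = 2, mean = 9/2 ≈ 4.500
  cycle 0 → 2 → 0: weight = 10, length = 2, mean = 10/2 ≈ 5.000
  cycle 1 → 0 → 1: weight = 9, length = 2, mean = 9/2 ≈ 4.500
Minimum mean = 3.000, attained e.g. along the cycle 1 → 1 with weight 3 and length 1. So λ(A) = 3/1 = 3.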